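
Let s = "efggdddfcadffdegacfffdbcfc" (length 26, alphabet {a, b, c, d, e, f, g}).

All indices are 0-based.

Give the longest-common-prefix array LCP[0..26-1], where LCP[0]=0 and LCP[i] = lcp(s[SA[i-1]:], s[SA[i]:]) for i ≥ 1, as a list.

[0, 1, 0, 0, 1, 1, 2, 0, 1, 2, 1, 1, 2, 0, 1, 0, 2, 1, 2, 1, 3, 2, 1, 0, 1, 1]

rank→(start, suffix):
  0 → (16, 'acfffdbcfc')
  1 → (9, 'adffdegacfffdbcfc')
  2 → (22, 'bcfc')
  3 → (25, 'c')
  4 → (8, 'cadffdegacfffdbcfc')
  5 → (23, 'cfc')
  6 → (17, 'cfffdbcfc')
  7 → (21, 'dbcfc')
  8 → (4, 'dddfcadffdegacfffdbcfc')
  9 → (5, 'ddfcadffdegacfffdbcfc')
  10 → (13, 'degacfffdbcfc')
  11 → (6, 'dfcadffdegacfffdbcfc')
  12 → (10, 'dffdegacfffdbcfc')
  13 → (0, 'efggdddfcadffdegacfffdbcfc')
  14 → (14, 'egacfffdbcfc')
  15 → (24, 'fc')
  16 → (7, 'fcadffdegacfffdbcfc')
  17 → (20, 'fdbcfc')
  18 → (12, 'fdegacfffdbcfc')
  19 → (19, 'ffdbcfc')
  20 → (11, 'ffdegacfffdbcfc')
  21 → (18, 'fffdbcfc')
  22 → (1, 'fggdddfcadffdegacfffdbcfc')
  23 → (15, 'gacfffdbcfc')
  24 → (3, 'gdddfcadffdegacfffdbcfc')
  25 → (2, 'ggdddfcadffdegacfffdbcfc')

SA = [16, 9, 22, 25, 8, 23, 17, 21, 4, 5, 13, 6, 10, 0, 14, 24, 7, 20, 12, 19, 11, 18, 1, 15, 3, 2]
i: (SA[i-1],SA[i]) lcp shared
  1: (16,9) 1 'a'
  2: (9,22) 0 ''
  3: (22,25) 0 ''
  4: (25,8) 1 'c'
  5: (8,23) 1 'c'
  6: (23,17) 2 'cf'
  7: (17,21) 0 ''
  8: (21,4) 1 'd'
  9: (4,5) 2 'dd'
  10: (5,13) 1 'd'
  11: (13,6) 1 'd'
  12: (6,10) 2 'df'
  13: (10,0) 0 ''
  14: (0,14) 1 'e'
  15: (14,24) 0 ''
  16: (24,7) 2 'fc'
  17: (7,20) 1 'f'
  18: (20,12) 2 'fd'
  19: (12,19) 1 'f'
  20: (19,11) 3 'ffd'
  21: (11,18) 2 'ff'
  22: (18,1) 1 'f'
  23: (1,15) 0 ''
  24: (15,3) 1 'g'
  25: (3,2) 1 'g'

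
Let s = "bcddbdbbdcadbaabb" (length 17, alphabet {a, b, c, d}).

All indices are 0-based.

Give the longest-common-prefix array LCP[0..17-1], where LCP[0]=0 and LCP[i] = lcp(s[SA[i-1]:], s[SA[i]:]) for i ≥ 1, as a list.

rank | idx | suffix
   0 |  13 | aabb
   1 |  14 | abb
   2 |  10 | adbaabb
   3 |  16 | b
   4 |  12 | baabb
   5 |  15 | bb
   6 |   6 | bbdcadbaabb
   7 |   0 | bcddbdbbdcadbaabb
   8 |   4 | bdbbdcadbaabb
   9 |   7 | bdcadbaabb
  10 |   9 | cadbaabb
  11 |   1 | cddbdbbdcadbaabb
  12 |  11 | dbaabb
  13 |   5 | dbbdcadbaabb
  14 |   3 | dbdbbdcadbaabb
  15 |   8 | dcadbaabb
  16 |   2 | ddbdbbdcadbaabb

SA = [13, 14, 10, 16, 12, 15, 6, 0, 4, 7, 9, 1, 11, 5, 3, 8, 2]
i: (SA[i-1],SA[i]) lcp shared
  1: (13,14) 1 'a'
  2: (14,10) 1 'a'
  3: (10,16) 0 ''
  4: (16,12) 1 'b'
  5: (12,15) 1 'b'
  6: (15,6) 2 'bb'
  7: (6,0) 1 'b'
  8: (0,4) 1 'b'
  9: (4,7) 2 'bd'
  10: (7,9) 0 ''
  11: (9,1) 1 'c'
  12: (1,11) 0 ''
  13: (11,5) 2 'db'
  14: (5,3) 2 'db'
  15: (3,8) 1 'd'
  16: (8,2) 1 'd'

[0, 1, 1, 0, 1, 1, 2, 1, 1, 2, 0, 1, 0, 2, 2, 1, 1]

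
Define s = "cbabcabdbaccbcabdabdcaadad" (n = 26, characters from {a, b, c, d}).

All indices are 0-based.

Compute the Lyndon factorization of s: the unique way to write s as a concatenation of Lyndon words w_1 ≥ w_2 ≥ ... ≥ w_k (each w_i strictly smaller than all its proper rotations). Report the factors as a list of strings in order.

["c", "b", "abcabdbaccbcabdabdc", "aadad"]

emit factor 1: 'c' (i=0, period=1)
emit factor 2: 'b' (i=1, period=1)
emit factor 3: 'abcabdbaccbcabdabdc' (i=2, period=19)
emit factor 4: 'aadad' (i=21, period=5)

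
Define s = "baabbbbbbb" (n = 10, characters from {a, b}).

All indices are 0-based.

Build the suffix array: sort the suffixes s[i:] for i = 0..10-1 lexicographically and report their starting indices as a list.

[1, 2, 9, 0, 8, 7, 6, 5, 4, 3]

rank→(start, suffix):
  0 → (1, 'aabbbbbbb')
  1 → (2, 'abbbbbbb')
  2 → (9, 'b')
  3 → (0, 'baabbbbbbb')
  4 → (8, 'bb')
  5 → (7, 'bbb')
  6 → (6, 'bbbb')
  7 → (5, 'bbbbb')
  8 → (4, 'bbbbbb')
  9 → (3, 'bbbbbbb')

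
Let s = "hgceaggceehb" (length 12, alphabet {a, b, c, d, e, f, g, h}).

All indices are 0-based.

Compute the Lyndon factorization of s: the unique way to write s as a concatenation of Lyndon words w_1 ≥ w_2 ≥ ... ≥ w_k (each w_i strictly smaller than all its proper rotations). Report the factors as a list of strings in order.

emit factor 1: 'h' (i=0, period=1)
emit factor 2: 'g' (i=1, period=1)
emit factor 3: 'ce' (i=2, period=2)
emit factor 4: 'aggceehb' (i=4, period=8)

["h", "g", "ce", "aggceehb"]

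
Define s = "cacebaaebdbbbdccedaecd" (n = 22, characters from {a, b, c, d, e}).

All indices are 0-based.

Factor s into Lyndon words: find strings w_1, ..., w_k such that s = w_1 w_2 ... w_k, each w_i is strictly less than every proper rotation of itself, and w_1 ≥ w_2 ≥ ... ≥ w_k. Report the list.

emit factor 1: 'c' (i=0, period=1)
emit factor 2: 'aceb' (i=1, period=4)
emit factor 3: 'aaebdbbbdccedaecd' (i=5, period=17)

["c", "aceb", "aaebdbbbdccedaecd"]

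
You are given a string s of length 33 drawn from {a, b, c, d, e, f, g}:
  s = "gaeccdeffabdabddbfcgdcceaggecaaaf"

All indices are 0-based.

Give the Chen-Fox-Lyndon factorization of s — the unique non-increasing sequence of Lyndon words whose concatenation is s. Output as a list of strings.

["g", "aeccdeff", "abdabddbfcgdcceaggec", "aaaf"]

emit factor 1: 'g' (i=0, period=1)
emit factor 2: 'aeccdeff' (i=1, period=8)
emit factor 3: 'abdabddbfcgdcceaggec' (i=9, period=20)
emit factor 4: 'aaaf' (i=29, period=4)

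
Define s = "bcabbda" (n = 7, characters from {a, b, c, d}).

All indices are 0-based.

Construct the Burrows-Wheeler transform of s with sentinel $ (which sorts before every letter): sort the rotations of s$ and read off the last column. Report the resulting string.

rank  rotation  last
    0  $bcabbda  a
    1  a$bcabbd  d
    2  abbda$bc  c
    3  bbda$bca  a
    4  bcabbda$  $
    5  bda$bcab  b
    6  cabbda$b  b
    7  da$bcabb  b

adca$bbb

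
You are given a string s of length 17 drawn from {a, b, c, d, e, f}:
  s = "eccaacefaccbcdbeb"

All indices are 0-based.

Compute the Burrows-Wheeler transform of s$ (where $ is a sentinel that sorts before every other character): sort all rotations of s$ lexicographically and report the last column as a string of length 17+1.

rank  rotation            last
    0  $eccaacefaccbcdbeb  b
    1  aacefaccbcdbeb$ecc  c
    2  accbcdbeb$eccaacef  f
    3  acefaccbcdbeb$ecca  a
    4  b$eccaacefaccbcdbe  e
    5  bcdbeb$eccaacefacc  c
    6  beb$eccaacefaccbcd  d
    7  caacefaccbcdbeb$ec  c
    8  cbcdbeb$eccaacefac  c
    9  ccaacefaccbcdbeb$e  e
   10  ccbcdbeb$eccaacefa  a
   11  cdbeb$eccaacefaccb  b
   12  cefaccbcdbeb$eccaa  a
   13  dbeb$eccaacefaccbc  c
   14  eb$eccaacefaccbcdb  b
   15  eccaacefaccbcdbeb$  $
   16  efaccbcdbeb$eccaac  c
   17  faccbcdbeb$eccaace  e

bcfaecdcceabacb$ce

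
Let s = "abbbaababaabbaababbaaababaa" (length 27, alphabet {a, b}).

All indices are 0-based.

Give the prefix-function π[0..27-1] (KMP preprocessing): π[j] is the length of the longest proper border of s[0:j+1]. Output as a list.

[0, 0, 0, 0, 1, 1, 2, 1, 2, 1, 1, 2, 3, 1, 1, 2, 1, 2, 3, 1, 1, 1, 2, 1, 2, 1, 1]

π[0] = 0
j=1 s[j]='b': π[1]=0 (border '')
j=2 s[j]='b': π[2]=0 (border '')
j=3 s[j]='b': π[3]=0 (border '')
j=4 s[j]='a': π[4]=1 (border 'a')
j=5 s[j]='a': k: 1→0; π[5]=1 (border 'a')
j=6 s[j]='b': π[6]=2 (border 'ab')
j=7 s[j]='a': k: 2→0; π[7]=1 (border 'a')
j=8 s[j]='b': π[8]=2 (border 'ab')
j=9 s[j]='a': k: 2→0; π[9]=1 (border 'a')
j=10 s[j]='a': k: 1→0; π[10]=1 (border 'a')
j=11 s[j]='b': π[11]=2 (border 'ab')
j=12 s[j]='b': π[12]=3 (border 'abb')
j=13 s[j]='a': k: 3→0; π[13]=1 (border 'a')
j=14 s[j]='a': k: 1→0; π[14]=1 (border 'a')
j=15 s[j]='b': π[15]=2 (border 'ab')
j=16 s[j]='a': k: 2→0; π[16]=1 (border 'a')
j=17 s[j]='b': π[17]=2 (border 'ab')
j=18 s[j]='b': π[18]=3 (border 'abb')
j=19 s[j]='a': k: 3→0; π[19]=1 (border 'a')
j=20 s[j]='a': k: 1→0; π[20]=1 (border 'a')
j=21 s[j]='a': k: 1→0; π[21]=1 (border 'a')
j=22 s[j]='b': π[22]=2 (border 'ab')
j=23 s[j]='a': k: 2→0; π[23]=1 (border 'a')
j=24 s[j]='b': π[24]=2 (border 'ab')
j=25 s[j]='a': k: 2→0; π[25]=1 (border 'a')
j=26 s[j]='a': k: 1→0; π[26]=1 (border 'a')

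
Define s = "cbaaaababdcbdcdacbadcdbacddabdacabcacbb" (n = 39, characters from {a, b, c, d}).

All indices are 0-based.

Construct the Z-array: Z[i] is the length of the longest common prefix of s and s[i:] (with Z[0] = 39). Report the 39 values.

Z[0]=39
i=1: i≥r, start 0; Z[1]=0
i=2: i≥r, start 0; Z[2]=0
i=3: i≥r, start 0; Z[3]=0
i=4: i≥r, start 0; Z[4]=0
i=5: i≥r, start 0; Z[5]=0
i=6: i≥r, start 0; Z[6]=0
i=7: i≥r, start 0; Z[7]=0
i=8: i≥r, start 0; Z[8]=0
i=9: i≥r, start 0; Z[9]=0
i=10: i≥r, start 0; Z[10]=2 extend→box=[10,12)
i=11: min(r-i=1, Z[1]=0)=0; Z[11]=0
i=12: i≥r, start 0; Z[12]=0
i=13: i≥r, start 0; Z[13]=1 extend→box=[13,14)
i=14: i≥r, start 0; Z[14]=0
i=15: i≥r, start 0; Z[15]=0
i=16: i≥r, start 0; Z[16]=3 extend→box=[16,19)
i=17: min(r-i=2, Z[1]=0)=0; Z[17]=0
i=18: min(r-i=1, Z[2]=0)=0; Z[18]=0
i=19: i≥r, start 0; Z[19]=0
i=20: i≥r, start 0; Z[20]=1 extend→box=[20,21)
i=21: i≥r, start 0; Z[21]=0
i=22: i≥r, start 0; Z[22]=0
i=23: i≥r, start 0; Z[23]=0
i=24: i≥r, start 0; Z[24]=1 extend→box=[24,25)
i=25: i≥r, start 0; Z[25]=0
i=26: i≥r, start 0; Z[26]=0
i=27: i≥r, start 0; Z[27]=0
i=28: i≥r, start 0; Z[28]=0
i=29: i≥r, start 0; Z[29]=0
i=30: i≥r, start 0; Z[30]=0
i=31: i≥r, start 0; Z[31]=1 extend→box=[31,32)
i=32: i≥r, start 0; Z[32]=0
i=33: i≥r, start 0; Z[33]=0
i=34: i≥r, start 0; Z[34]=1 extend→box=[34,35)
i=35: i≥r, start 0; Z[35]=0
i=36: i≥r, start 0; Z[36]=2 extend→box=[36,38)
i=37: min(r-i=1, Z[1]=0)=0; Z[37]=0
i=38: i≥r, start 0; Z[38]=0

[39, 0, 0, 0, 0, 0, 0, 0, 0, 0, 2, 0, 0, 1, 0, 0, 3, 0, 0, 0, 1, 0, 0, 0, 1, 0, 0, 0, 0, 0, 0, 1, 0, 0, 1, 0, 2, 0, 0]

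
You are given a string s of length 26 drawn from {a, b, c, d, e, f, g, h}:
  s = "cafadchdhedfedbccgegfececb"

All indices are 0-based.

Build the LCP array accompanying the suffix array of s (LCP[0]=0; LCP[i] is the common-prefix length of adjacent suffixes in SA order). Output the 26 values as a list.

[0, 1, 0, 1, 0, 1, 1, 1, 1, 1, 0, 1, 1, 1, 0, 2, 1, 2, 1, 0, 1, 2, 0, 1, 0, 1]

rank→(start, suffix):
  0 → (3, 'adchdhedfedbccgegfececb')
  1 → (1, 'afadchdhedfedbccgegfececb')
  2 → (25, 'b')
  3 → (14, 'bccgegfececb')
  4 → (0, 'cafadchdhedfedbccgegfececb')
  5 → (24, 'cb')
  6 → (15, 'ccgegfececb')
  7 → (22, 'cecb')
  8 → (16, 'cgegfececb')
  9 → (5, 'chdhedfedbccgegfececb')
  10 → (13, 'dbccgegfececb')
  11 → (4, 'dchdhedfedbccgegfececb')
  12 → (10, 'dfedbccgegfececb')
  13 → (7, 'dhedfedbccgegfececb')
  14 → (23, 'ecb')
  15 → (21, 'ececb')
  16 → (12, 'edbccgegfececb')
  17 → (9, 'edfedbccgegfececb')
  18 → (18, 'egfececb')
  19 → (2, 'fadchdhedfedbccgegfececb')
  20 → (20, 'fececb')
  21 → (11, 'fedbccgegfececb')
  22 → (17, 'gegfececb')
  23 → (19, 'gfececb')
  24 → (6, 'hdhedfedbccgegfececb')
  25 → (8, 'hedfedbccgegfececb')

SA = [3, 1, 25, 14, 0, 24, 15, 22, 16, 5, 13, 4, 10, 7, 23, 21, 12, 9, 18, 2, 20, 11, 17, 19, 6, 8]
rank  pair      lcp
   1  s[3:],s[1:]  1  'a'
   2  s[1:],s[25:]  0  ''
   3  s[25:],s[14:]  1  'b'
   4  s[14:],s[0:]  0  ''
   5  s[0:],s[24:]  1  'c'
   6  s[24:],s[15:]  1  'c'
   7  s[15:],s[22:]  1  'c'
   8  s[22:],s[16:]  1  'c'
   9  s[16:],s[5:]  1  'c'
  10  s[5:],s[13:]  0  ''
  11  s[13:],s[4:]  1  'd'
  12  s[4:],s[10:]  1  'd'
  13  s[10:],s[7:]  1  'd'
  14  s[7:],s[23:]  0  ''
  15  s[23:],s[21:]  2  'ec'
  16  s[21:],s[12:]  1  'e'
  17  s[12:],s[9:]  2  'ed'
  18  s[9:],s[18:]  1  'e'
  19  s[18:],s[2:]  0  ''
  20  s[2:],s[20:]  1  'f'
  21  s[20:],s[11:]  2  'fe'
  22  s[11:],s[17:]  0  ''
  23  s[17:],s[19:]  1  'g'
  24  s[19:],s[6:]  0  ''
  25  s[6:],s[8:]  1  'h'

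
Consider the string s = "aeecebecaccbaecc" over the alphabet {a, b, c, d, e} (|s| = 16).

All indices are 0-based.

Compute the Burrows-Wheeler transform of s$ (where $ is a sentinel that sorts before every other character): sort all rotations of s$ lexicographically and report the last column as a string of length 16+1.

ccb$cececeaecbaea

rank  rotation           last
    0  $aeecebecaccbaecc  c
    1  accbaecc$aeecebec  c
    2  aecc$aeecebecaccb  b
    3  aeecebecaccbaecc$  $
    4  baecc$aeecebecacc  c
    5  becaccbaecc$aeece  e
    6  c$aeecebecaccbaec  c
    7  caccbaecc$aeecebe  e
    8  cbaecc$aeecebecac  c
    9  cc$aeecebecaccbae  e
   10  ccbaecc$aeecebeca  a
   11  cebecaccbaecc$aee  e
   12  ebecaccbaecc$aeec  c
   13  ecaccbaecc$aeeceb  b
   14  ecc$aeecebecaccba  a
   15  ecebecaccbaecc$ae  e
   16  eecebecaccbaecc$a  a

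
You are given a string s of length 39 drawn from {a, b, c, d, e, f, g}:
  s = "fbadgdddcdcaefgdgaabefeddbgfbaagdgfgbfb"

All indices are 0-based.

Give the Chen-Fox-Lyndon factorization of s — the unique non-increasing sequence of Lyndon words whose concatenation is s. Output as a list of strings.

emit factor 1: 'f' (i=0, period=1)
emit factor 2: 'b' (i=1, period=1)
emit factor 3: 'adgdddcdcaefgdg' (i=2, period=15)
emit factor 4: 'aabefeddbgfbaagdgfgbfb' (i=17, period=22)

["f", "b", "adgdddcdcaefgdg", "aabefeddbgfbaagdgfgbfb"]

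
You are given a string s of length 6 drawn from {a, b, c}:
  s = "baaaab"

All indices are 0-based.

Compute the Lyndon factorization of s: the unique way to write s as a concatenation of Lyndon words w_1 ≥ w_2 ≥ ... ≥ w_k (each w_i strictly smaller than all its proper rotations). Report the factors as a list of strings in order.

emit factor 1: 'b' (i=0, period=1)
emit factor 2: 'aaaab' (i=1, period=5)

["b", "aaaab"]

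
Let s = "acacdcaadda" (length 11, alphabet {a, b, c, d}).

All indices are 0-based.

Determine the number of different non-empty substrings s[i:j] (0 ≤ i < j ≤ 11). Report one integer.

56

rank→(start, suffix):
  0 → (10, 'a')
  1 → (6, 'aadda')
  2 → (0, 'acacdcaadda')
  3 → (2, 'acdcaadda')
  4 → (7, 'adda')
  5 → (5, 'caadda')
  6 → (1, 'cacdcaadda')
  7 → (3, 'cdcaadda')
  8 → (9, 'da')
  9 → (4, 'dcaadda')
  10 → (8, 'dda')

SA = [10, 6, 0, 2, 7, 5, 1, 3, 9, 4, 8]
rank  pair      lcp
   1  s[10:],s[6:]  1  'a'
   2  s[6:],s[0:]  1  'a'
   3  s[0:],s[2:]  2  'ac'
   4  s[2:],s[7:]  1  'a'
   5  s[7:],s[5:]  0  ''
   6  s[5:],s[1:]  2  'ca'
   7  s[1:],s[3:]  1  'c'
   8  s[3:],s[9:]  0  ''
   9  s[9:],s[4:]  1  'd'
  10  s[4:],s[8:]  1  'd'

n(n+1)/2 = 11·12/2 = 66
Σ LCP = 0 + 1 + 1 + 2 + 1 + 0 + 2 + 1 + 0 + 1 + 1 = 10
distinct = 66 − 10 = 56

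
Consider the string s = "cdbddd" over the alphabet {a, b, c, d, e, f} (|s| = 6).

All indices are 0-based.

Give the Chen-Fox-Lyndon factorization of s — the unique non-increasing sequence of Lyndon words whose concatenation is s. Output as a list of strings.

emit factor 1: 'cd' (i=0, period=2)
emit factor 2: 'bddd' (i=2, period=4)

["cd", "bddd"]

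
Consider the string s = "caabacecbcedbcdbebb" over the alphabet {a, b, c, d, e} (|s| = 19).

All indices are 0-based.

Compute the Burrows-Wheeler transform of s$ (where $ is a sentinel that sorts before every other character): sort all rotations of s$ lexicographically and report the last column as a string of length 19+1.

rank  rotation              last
    0  $caabacecbcedbcdbebb  b
    1  aabacecbcedbcdbebb$c  c
    2  abacecbcedbcdbebb$ca  a
    3  acecbcedbcdbebb$caab  b
    4  b$caabacecbcedbcdbeb  b
    5  bacecbcedbcdbebb$caa  a
    6  bb$caabacecbcedbcdbe  e
    7  bcdbebb$caabacecbced  d
    8  bcedbcdbebb$caabacec  c
    9  bebb$caabacecbcedbcd  d
   10  caabacecbcedbcdbebb$  $
   11  cbcedbcdbebb$caabace  e
   12  cdbebb$caabacecbcedb  b
   13  cecbcedbcdbebb$caaba  a
   14  cedbcdbebb$caabacecb  b
   15  dbcdbebb$caabacecbce  e
   16  dbebb$caabacecbcedbc  c
   17  ebb$caabacecbcedbcdb  b
   18  ecbcedbcdbebb$caabac  c
   19  edbcdbebb$caabacecbc  c

bcabbaedcd$ebabecbcc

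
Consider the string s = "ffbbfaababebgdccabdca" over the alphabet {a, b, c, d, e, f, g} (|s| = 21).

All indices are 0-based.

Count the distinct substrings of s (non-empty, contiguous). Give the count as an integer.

213

sorted suffixes:
  #0 SA[0]=20  'a'
  #1 SA[1]=5  'aababebgdccabdca'
  #2 SA[2]=6  'ababebgdccabdca'
  #3 SA[3]=16  'abdca'
  #4 SA[4]=8  'abebgdccabdca'
  #5 SA[5]=7  'babebgdccabdca'
  #6 SA[6]=2  'bbfaababebgdccabdca'
  #7 SA[7]=17  'bdca'
  #8 SA[8]=9  'bebgdccabdca'
  #9 SA[9]=3  'bfaababebgdccabdca'
  #10 SA[10]=11  'bgdccabdca'
  #11 SA[11]=19  'ca'
  #12 SA[12]=15  'cabdca'
  #13 SA[13]=14  'ccabdca'
  #14 SA[14]=18  'dca'
  #15 SA[15]=13  'dccabdca'
  #16 SA[16]=10  'ebgdccabdca'
  #17 SA[17]=4  'faababebgdccabdca'
  #18 SA[18]=1  'fbbfaababebgdccabdca'
  #19 SA[19]=0  'ffbbfaababebgdccabdca'
  #20 SA[20]=12  'gdccabdca'

SA = [20, 5, 6, 16, 8, 7, 2, 17, 9, 3, 11, 19, 15, 14, 18, 13, 10, 4, 1, 0, 12]
i: (SA[i-1],SA[i]) lcp shared
  1: (20,5) 1 'a'
  2: (5,6) 1 'a'
  3: (6,16) 2 'ab'
  4: (16,8) 2 'ab'
  5: (8,7) 0 ''
  6: (7,2) 1 'b'
  7: (2,17) 1 'b'
  8: (17,9) 1 'b'
  9: (9,3) 1 'b'
  10: (3,11) 1 'b'
  11: (11,19) 0 ''
  12: (19,15) 2 'ca'
  13: (15,14) 1 'c'
  14: (14,18) 0 ''
  15: (18,13) 2 'dc'
  16: (13,10) 0 ''
  17: (10,4) 0 ''
  18: (4,1) 1 'f'
  19: (1,0) 1 'f'
  20: (0,12) 0 ''

n(n+1)/2 = 21·22/2 = 231
Σ LCP = 0 + 1 + 1 + 2 + 2 + 0 + 1 + 1 + 1 + 1 + 1 + 0 + 2 + 1 + 0 + 2 + 0 + 0 + 1 + 1 + 0 = 18
distinct = 231 − 18 = 213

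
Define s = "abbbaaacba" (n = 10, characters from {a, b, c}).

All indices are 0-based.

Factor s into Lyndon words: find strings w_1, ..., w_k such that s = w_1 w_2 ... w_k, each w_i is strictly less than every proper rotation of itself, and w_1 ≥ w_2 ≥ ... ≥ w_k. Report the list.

["abbb", "aaacb", "a"]

emit factor 1: 'abbb' (i=0, period=4)
emit factor 2: 'aaacb' (i=4, period=5)
emit factor 3: 'a' (i=9, period=1)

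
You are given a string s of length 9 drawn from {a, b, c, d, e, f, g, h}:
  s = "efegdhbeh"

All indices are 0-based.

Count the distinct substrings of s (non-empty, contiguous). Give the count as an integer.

42

sorted suffixes:
  #0 SA[0]=6  'beh'
  #1 SA[1]=4  'dhbeh'
  #2 SA[2]=0  'efegdhbeh'
  #3 SA[3]=2  'egdhbeh'
  #4 SA[4]=7  'eh'
  #5 SA[5]=1  'fegdhbeh'
  #6 SA[6]=3  'gdhbeh'
  #7 SA[7]=8  'h'
  #8 SA[8]=5  'hbeh'

SA = [6, 4, 0, 2, 7, 1, 3, 8, 5]
i: (SA[i-1],SA[i]) lcp shared
  1: (6,4) 0 ''
  2: (4,0) 0 ''
  3: (0,2) 1 'e'
  4: (2,7) 1 'e'
  5: (7,1) 0 ''
  6: (1,3) 0 ''
  7: (3,8) 0 ''
  8: (8,5) 1 'h'

n(n+1)/2 = 9·10/2 = 45
Σ LCP = 0 + 0 + 0 + 1 + 1 + 0 + 0 + 0 + 1 = 3
distinct = 45 − 3 = 42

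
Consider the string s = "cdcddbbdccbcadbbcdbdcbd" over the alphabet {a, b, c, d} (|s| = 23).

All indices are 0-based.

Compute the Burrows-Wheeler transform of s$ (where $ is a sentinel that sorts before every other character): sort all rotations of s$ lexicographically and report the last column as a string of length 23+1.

rank  rotation                  last
    0  $cdcddbbdccbcadbbcdbdcbd  d
    1  adbbcdbdcbd$cdcddbbdccbc  c
    2  bbcdbdcbd$cdcddbbdccbcad  d
    3  bbdccbcadbbcdbdcbd$cdcdd  d
    4  bcadbbcdbdcbd$cdcddbbdcc  c
    5  bcdbdcbd$cdcddbbdccbcadb  b
    6  bd$cdcddbbdccbcadbbcdbdc  c
    7  bdcbd$cdcddbbdccbcadbbcd  d
    8  bdccbcadbbcdbdcbd$cdcddb  b
    9  cadbbcdbdcbd$cdcddbbdccb  b
   10  cbcadbbcdbdcbd$cdcddbbdc  c
   11  cbd$cdcddbbdccbcadbbcdbd  d
   12  ccbcadbbcdbdcbd$cdcddbbd  d
   13  cdbdcbd$cdcddbbdccbcadbb  b
   14  cdcddbbdccbcadbbcdbdcbd$  $
   15  cddbbdccbcadbbcdbdcbd$cd  d
   16  d$cdcddbbdccbcadbbcdbdcb  b
   17  dbbcdbdcbd$cdcddbbdccbca  a
   18  dbbdccbcadbbcdbdcbd$cdcd  d
   19  dbdcbd$cdcddbbdccbcadbbc  c
   20  dcbd$cdcddbbdccbcadbbcdb  b
   21  dccbcadbbcdbdcbd$cdcddbb  b
   22  dcddbbdccbcadbbcdbdcbd$c  c
   23  ddbbdccbcadbbcdbdcbd$cdc  c

dcddcbcdbbcddb$dbadcbbcc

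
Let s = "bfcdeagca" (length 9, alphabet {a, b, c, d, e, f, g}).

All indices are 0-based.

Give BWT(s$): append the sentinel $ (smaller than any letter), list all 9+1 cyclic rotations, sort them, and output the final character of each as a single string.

rank  rotation    last
    0  $bfcdeagca  a
    1  a$bfcdeagc  c
    2  agca$bfcde  e
    3  bfcdeagca$  $
    4  ca$bfcdeag  g
    5  cdeagca$bf  f
    6  deagca$bfc  c
    7  eagca$bfcd  d
    8  fcdeagca$b  b
    9  gca$bfcdea  a

ace$gfcdba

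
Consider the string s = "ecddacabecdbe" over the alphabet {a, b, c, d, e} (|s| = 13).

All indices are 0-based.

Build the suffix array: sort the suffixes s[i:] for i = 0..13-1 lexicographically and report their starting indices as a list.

[6, 4, 11, 7, 5, 9, 1, 3, 10, 2, 12, 8, 0]

sorted suffixes:
  #0 SA[0]=6  'abecdbe'
  #1 SA[1]=4  'acabecdbe'
  #2 SA[2]=11  'be'
  #3 SA[3]=7  'becdbe'
  #4 SA[4]=5  'cabecdbe'
  #5 SA[5]=9  'cdbe'
  #6 SA[6]=1  'cddacabecdbe'
  #7 SA[7]=3  'dacabecdbe'
  #8 SA[8]=10  'dbe'
  #9 SA[9]=2  'ddacabecdbe'
  #10 SA[10]=12  'e'
  #11 SA[11]=8  'ecdbe'
  #12 SA[12]=0  'ecddacabecdbe'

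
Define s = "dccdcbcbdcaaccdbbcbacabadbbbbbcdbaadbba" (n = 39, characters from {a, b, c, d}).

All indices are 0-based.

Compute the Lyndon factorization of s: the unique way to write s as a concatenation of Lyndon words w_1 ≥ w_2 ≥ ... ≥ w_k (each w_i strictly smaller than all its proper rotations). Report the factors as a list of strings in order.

emit factor 1: 'd' (i=0, period=1)
emit factor 2: 'ccd' (i=1, period=3)
emit factor 3: 'c' (i=4, period=1)
emit factor 4: 'bcbdc' (i=5, period=5)
emit factor 5: 'aaccdbbcbacabadbbbbbcdbaadbb' (i=10, period=28)
emit factor 6: 'a' (i=38, period=1)

["d", "ccd", "c", "bcbdc", "aaccdbbcbacabadbbbbbcdbaadbb", "a"]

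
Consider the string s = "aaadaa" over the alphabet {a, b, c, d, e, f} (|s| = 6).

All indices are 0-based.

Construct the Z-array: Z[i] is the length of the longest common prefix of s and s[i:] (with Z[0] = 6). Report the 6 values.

[6, 2, 1, 0, 2, 1]

Z[0]=6
i=1: i≥r, start 0; Z[1]=2 scan→box=[1,3)
i=2: min(r-i=1, Z[1]=2)=1; Z[2]=1
i=3: i≥r, start 0; Z[3]=0
i=4: i≥r, start 0; Z[4]=2 scan→box=[4,6)
i=5: min(r-i=1, Z[1]=2)=1; Z[5]=1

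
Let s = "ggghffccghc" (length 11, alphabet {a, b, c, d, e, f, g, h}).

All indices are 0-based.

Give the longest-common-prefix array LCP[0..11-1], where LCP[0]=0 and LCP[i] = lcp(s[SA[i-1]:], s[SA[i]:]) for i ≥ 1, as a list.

[0, 1, 1, 0, 1, 0, 2, 1, 2, 0, 1]

rank→(start, suffix):
  0 → (10, 'c')
  1 → (6, 'ccghc')
  2 → (7, 'cghc')
  3 → (5, 'fccghc')
  4 → (4, 'ffccghc')
  5 → (0, 'ggghffccghc')
  6 → (1, 'gghffccghc')
  7 → (8, 'ghc')
  8 → (2, 'ghffccghc')
  9 → (9, 'hc')
  10 → (3, 'hffccghc')

SA = [10, 6, 7, 5, 4, 0, 1, 8, 2, 9, 3]
i: (SA[i-1],SA[i]) lcp shared
  1: (10,6) 1 'c'
  2: (6,7) 1 'c'
  3: (7,5) 0 ''
  4: (5,4) 1 'f'
  5: (4,0) 0 ''
  6: (0,1) 2 'gg'
  7: (1,8) 1 'g'
  8: (8,2) 2 'gh'
  9: (2,9) 0 ''
  10: (9,3) 1 'h'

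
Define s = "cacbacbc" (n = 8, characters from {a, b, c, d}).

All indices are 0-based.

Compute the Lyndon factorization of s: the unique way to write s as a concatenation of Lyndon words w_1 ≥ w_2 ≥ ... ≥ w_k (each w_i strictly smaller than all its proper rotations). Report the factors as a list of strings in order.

["c", "acbacbc"]

emit factor 1: 'c' (i=0, period=1)
emit factor 2: 'acbacbc' (i=1, period=7)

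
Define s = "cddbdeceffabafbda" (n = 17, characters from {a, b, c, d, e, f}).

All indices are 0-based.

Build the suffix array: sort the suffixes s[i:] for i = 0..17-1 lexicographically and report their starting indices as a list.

rank→(start, suffix):
  0 → (16, 'a')
  1 → (10, 'abafbda')
  2 → (12, 'afbda')
  3 → (11, 'bafbda')
  4 → (14, 'bda')
  5 → (3, 'bdeceffabafbda')
  6 → (0, 'cddbdeceffabafbda')
  7 → (6, 'ceffabafbda')
  8 → (15, 'da')
  9 → (2, 'dbdeceffabafbda')
  10 → (1, 'ddbdeceffabafbda')
  11 → (4, 'deceffabafbda')
  12 → (5, 'eceffabafbda')
  13 → (7, 'effabafbda')
  14 → (9, 'fabafbda')
  15 → (13, 'fbda')
  16 → (8, 'ffabafbda')

[16, 10, 12, 11, 14, 3, 0, 6, 15, 2, 1, 4, 5, 7, 9, 13, 8]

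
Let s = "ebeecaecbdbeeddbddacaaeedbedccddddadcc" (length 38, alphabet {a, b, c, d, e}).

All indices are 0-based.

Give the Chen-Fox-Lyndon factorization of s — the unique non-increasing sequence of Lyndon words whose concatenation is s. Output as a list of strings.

["e", "beec", "aecbdbeeddbdd", "ac", "aaeedbedccddddadcc"]

emit factor 1: 'e' (i=0, period=1)
emit factor 2: 'beec' (i=1, period=4)
emit factor 3: 'aecbdbeeddbdd' (i=5, period=13)
emit factor 4: 'ac' (i=18, period=2)
emit factor 5: 'aaeedbedccddddadcc' (i=20, period=18)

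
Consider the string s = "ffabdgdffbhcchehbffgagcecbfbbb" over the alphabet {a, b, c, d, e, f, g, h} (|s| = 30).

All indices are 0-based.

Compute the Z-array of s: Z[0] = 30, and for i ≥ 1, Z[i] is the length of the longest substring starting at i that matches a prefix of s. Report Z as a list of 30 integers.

[30, 1, 0, 0, 0, 0, 0, 2, 1, 0, 0, 0, 0, 0, 0, 0, 0, 2, 1, 0, 0, 0, 0, 0, 0, 0, 1, 0, 0, 0]

Z[0]=30
i=1: i≥r, start 0; Z[1]=1 scan→box=[1,2)
i=2: i≥r, start 0; Z[2]=0
i=3: i≥r, start 0; Z[3]=0
i=4: i≥r, start 0; Z[4]=0
i=5: i≥r, start 0; Z[5]=0
i=6: i≥r, start 0; Z[6]=0
i=7: i≥r, start 0; Z[7]=2 scan→box=[7,9)
i=8: min(r-i=1, Z[1]=1)=1; Z[8]=1
i=9: i≥r, start 0; Z[9]=0
i=10: i≥r, start 0; Z[10]=0
i=11: i≥r, start 0; Z[11]=0
i=12: i≥r, start 0; Z[12]=0
i=13: i≥r, start 0; Z[13]=0
i=14: i≥r, start 0; Z[14]=0
i=15: i≥r, start 0; Z[15]=0
i=16: i≥r, start 0; Z[16]=0
i=17: i≥r, start 0; Z[17]=2 scan→box=[17,19)
i=18: min(r-i=1, Z[1]=1)=1; Z[18]=1
i=19: i≥r, start 0; Z[19]=0
i=20: i≥r, start 0; Z[20]=0
i=21: i≥r, start 0; Z[21]=0
i=22: i≥r, start 0; Z[22]=0
i=23: i≥r, start 0; Z[23]=0
i=24: i≥r, start 0; Z[24]=0
i=25: i≥r, start 0; Z[25]=0
i=26: i≥r, start 0; Z[26]=1 scan→box=[26,27)
i=27: i≥r, start 0; Z[27]=0
i=28: i≥r, start 0; Z[28]=0
i=29: i≥r, start 0; Z[29]=0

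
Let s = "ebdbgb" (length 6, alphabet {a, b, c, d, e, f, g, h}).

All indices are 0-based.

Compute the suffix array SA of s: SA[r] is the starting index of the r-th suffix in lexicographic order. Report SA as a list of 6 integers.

rank→(start, suffix):
  0 → (5, 'b')
  1 → (1, 'bdbgb')
  2 → (3, 'bgb')
  3 → (2, 'dbgb')
  4 → (0, 'ebdbgb')
  5 → (4, 'gb')

[5, 1, 3, 2, 0, 4]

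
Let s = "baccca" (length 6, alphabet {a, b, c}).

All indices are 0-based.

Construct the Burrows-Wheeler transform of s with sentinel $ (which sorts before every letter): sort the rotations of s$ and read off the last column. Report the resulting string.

acb$cca

rank  rotation last
    0  $baccca  a
    1  a$baccc  c
    2  accca$b  b
    3  baccca$  $
    4  ca$bacc  c
    5  cca$bac  c
    6  ccca$ba  a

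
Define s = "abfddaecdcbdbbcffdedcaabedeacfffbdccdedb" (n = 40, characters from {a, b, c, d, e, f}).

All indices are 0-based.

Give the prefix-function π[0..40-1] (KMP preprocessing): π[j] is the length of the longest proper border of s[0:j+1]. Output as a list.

[0, 0, 0, 0, 0, 1, 0, 0, 0, 0, 0, 0, 0, 0, 0, 0, 0, 0, 0, 0, 0, 1, 1, 2, 0, 0, 0, 1, 0, 0, 0, 0, 0, 0, 0, 0, 0, 0, 0, 0]

π[0] = 0
j=1 s[j]='b': π[1]=0 (border '')
j=2 s[j]='f': π[2]=0 (border '')
j=3 s[j]='d': π[3]=0 (border '')
j=4 s[j]='d': π[4]=0 (border '')
j=5 s[j]='a': π[5]=1 (border 'a')
j=6 s[j]='e': k: 1→0; π[6]=0 (border '')
j=7 s[j]='c': π[7]=0 (border '')
j=8 s[j]='d': π[8]=0 (border '')
j=9 s[j]='c': π[9]=0 (border '')
j=10 s[j]='b': π[10]=0 (border '')
j=11 s[j]='d': π[11]=0 (border '')
j=12 s[j]='b': π[12]=0 (border '')
j=13 s[j]='b': π[13]=0 (border '')
j=14 s[j]='c': π[14]=0 (border '')
j=15 s[j]='f': π[15]=0 (border '')
j=16 s[j]='f': π[16]=0 (border '')
j=17 s[j]='d': π[17]=0 (border '')
j=18 s[j]='e': π[18]=0 (border '')
j=19 s[j]='d': π[19]=0 (border '')
j=20 s[j]='c': π[20]=0 (border '')
j=21 s[j]='a': π[21]=1 (border 'a')
j=22 s[j]='a': k: 1→0; π[22]=1 (border 'a')
j=23 s[j]='b': π[23]=2 (border 'ab')
j=24 s[j]='e': k: 2→0; π[24]=0 (border '')
j=25 s[j]='d': π[25]=0 (border '')
j=26 s[j]='e': π[26]=0 (border '')
j=27 s[j]='a': π[27]=1 (border 'a')
j=28 s[j]='c': k: 1→0; π[28]=0 (border '')
j=29 s[j]='f': π[29]=0 (border '')
j=30 s[j]='f': π[30]=0 (border '')
j=31 s[j]='f': π[31]=0 (border '')
j=32 s[j]='b': π[32]=0 (border '')
j=33 s[j]='d': π[33]=0 (border '')
j=34 s[j]='c': π[34]=0 (border '')
j=35 s[j]='c': π[35]=0 (border '')
j=36 s[j]='d': π[36]=0 (border '')
j=37 s[j]='e': π[37]=0 (border '')
j=38 s[j]='d': π[38]=0 (border '')
j=39 s[j]='b': π[39]=0 (border '')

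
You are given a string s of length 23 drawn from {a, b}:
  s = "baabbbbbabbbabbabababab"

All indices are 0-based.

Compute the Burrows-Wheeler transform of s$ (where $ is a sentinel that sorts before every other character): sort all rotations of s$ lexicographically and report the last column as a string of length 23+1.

rank  rotation                  last
    0  $baabbbbbabbbabbabababab  b
    1  aabbbbbabbbabbabababab$b  b
    2  ab$baabbbbbabbbabbababab  b
    3  abab$baabbbbbabbbabbabab  b
    4  ababab$baabbbbbabbbabbab  b
    5  abababab$baabbbbbabbbabb  b
    6  abbabababab$baabbbbbabbb  b
    7  abbbabbabababab$baabbbbb  b
    8  abbbbbabbbabbabababab$ba  a
    9  b$baabbbbbabbbabbabababa  a
   10  baabbbbbabbbabbabababab$  $
   11  bab$baabbbbbabbbabbababa  a
   12  babab$baabbbbbabbbabbaba  a
   13  bababab$baabbbbbabbbabba  a
   14  babababab$baabbbbbabbbab  b
   15  babbabababab$baabbbbbabb  b
   16  babbbabbabababab$baabbbb  b
   17  bbabababab$baabbbbbabbba  a
   18  bbabbabababab$baabbbbbab  b
   19  bbabbbabbabababab$baabbb  b
   20  bbbabbabababab$baabbbbba  a
   21  bbbabbbabbabababab$baabb  b
   22  bbbbabbbabbabababab$baab  b
   23  bbbbbabbbabbabababab$baa  a

bbbbbbbbaa$aaabbbabbabba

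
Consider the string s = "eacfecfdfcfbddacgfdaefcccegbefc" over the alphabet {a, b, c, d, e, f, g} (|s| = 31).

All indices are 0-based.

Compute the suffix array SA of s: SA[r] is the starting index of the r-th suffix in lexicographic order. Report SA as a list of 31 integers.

rank→(start, suffix):
  0 → (1, 'acfecfdfcfbddacgfdaefcccegbefc')
  1 → (14, 'acgfdaefcccegbefc')
  2 → (19, 'aefcccegbefc')
  3 → (11, 'bddacgfdaefcccegbefc')
  4 → (27, 'befc')
  5 → (30, 'c')
  6 → (22, 'cccegbefc')
  7 → (23, 'ccegbefc')
  8 → (24, 'cegbefc')
  9 → (9, 'cfbddacgfdaefcccegbefc')
  10 → (5, 'cfdfcfbddacgfdaefcccegbefc')
  11 → (2, 'cfecfdfcfbddacgfdaefcccegbefc')
  12 → (15, 'cgfdaefcccegbefc')
  13 → (13, 'dacgfdaefcccegbefc')
  14 → (18, 'daefcccegbefc')
  15 → (12, 'ddacgfdaefcccegbefc')
  16 → (7, 'dfcfbddacgfdaefcccegbefc')
  17 → (0, 'eacfecfdfcfbddacgfdaefcccegbefc')
  18 → (4, 'ecfdfcfbddacgfdaefcccegbefc')
  19 → (28, 'efc')
  20 → (20, 'efcccegbefc')
  21 → (25, 'egbefc')
  22 → (10, 'fbddacgfdaefcccegbefc')
  23 → (29, 'fc')
  24 → (21, 'fcccegbefc')
  25 → (8, 'fcfbddacgfdaefcccegbefc')
  26 → (17, 'fdaefcccegbefc')
  27 → (6, 'fdfcfbddacgfdaefcccegbefc')
  28 → (3, 'fecfdfcfbddacgfdaefcccegbefc')
  29 → (26, 'gbefc')
  30 → (16, 'gfdaefcccegbefc')

[1, 14, 19, 11, 27, 30, 22, 23, 24, 9, 5, 2, 15, 13, 18, 12, 7, 0, 4, 28, 20, 25, 10, 29, 21, 8, 17, 6, 3, 26, 16]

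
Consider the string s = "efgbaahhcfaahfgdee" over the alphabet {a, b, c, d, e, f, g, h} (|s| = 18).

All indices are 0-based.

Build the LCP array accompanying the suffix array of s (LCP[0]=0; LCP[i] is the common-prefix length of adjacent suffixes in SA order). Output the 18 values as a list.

sorted suffixes:
  #0 SA[0]=10  'aahfgdee'
  #1 SA[1]=4  'aahhcfaahfgdee'
  #2 SA[2]=11  'ahfgdee'
  #3 SA[3]=5  'ahhcfaahfgdee'
  #4 SA[4]=3  'baahhcfaahfgdee'
  #5 SA[5]=8  'cfaahfgdee'
  #6 SA[6]=15  'dee'
  #7 SA[7]=17  'e'
  #8 SA[8]=16  'ee'
  #9 SA[9]=0  'efgbaahhcfaahfgdee'
  #10 SA[10]=9  'faahfgdee'
  #11 SA[11]=1  'fgbaahhcfaahfgdee'
  #12 SA[12]=13  'fgdee'
  #13 SA[13]=2  'gbaahhcfaahfgdee'
  #14 SA[14]=14  'gdee'
  #15 SA[15]=7  'hcfaahfgdee'
  #16 SA[16]=12  'hfgdee'
  #17 SA[17]=6  'hhcfaahfgdee'

SA = [10, 4, 11, 5, 3, 8, 15, 17, 16, 0, 9, 1, 13, 2, 14, 7, 12, 6]
[i] adj suffixes → lcp
  [1] 10/4 → 3 ('aah')
  [2] 4/11 → 1 ('a')
  [3] 11/5 → 2 ('ah')
  [4] 5/3 → 0 ('')
  [5] 3/8 → 0 ('')
  [6] 8/15 → 0 ('')
  [7] 15/17 → 0 ('')
  [8] 17/16 → 1 ('e')
  [9] 16/0 → 1 ('e')
  [10] 0/9 → 0 ('')
  [11] 9/1 → 1 ('f')
  [12] 1/13 → 2 ('fg')
  [13] 13/2 → 0 ('')
  [14] 2/14 → 1 ('g')
  [15] 14/7 → 0 ('')
  [16] 7/12 → 1 ('h')
  [17] 12/6 → 1 ('h')

[0, 3, 1, 2, 0, 0, 0, 0, 1, 1, 0, 1, 2, 0, 1, 0, 1, 1]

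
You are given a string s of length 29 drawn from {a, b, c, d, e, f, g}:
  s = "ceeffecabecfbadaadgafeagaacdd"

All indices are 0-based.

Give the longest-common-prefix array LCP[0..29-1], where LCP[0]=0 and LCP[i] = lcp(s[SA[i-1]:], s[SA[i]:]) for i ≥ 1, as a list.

[0, 2, 1, 1, 1, 2, 1, 1, 0, 1, 0, 1, 1, 1, 0, 1, 1, 1, 0, 1, 2, 1, 1, 0, 1, 2, 1, 0, 2]

rank→(start, suffix):
  0 → (24, 'aacdd')
  1 → (15, 'aadgafeagaacdd')
  2 → (7, 'abecfbadaadgafeagaacdd')
  3 → (25, 'acdd')
  4 → (13, 'adaadgafeagaacdd')
  5 → (16, 'adgafeagaacdd')
  6 → (19, 'afeagaacdd')
  7 → (22, 'agaacdd')
  8 → (12, 'badaadgafeagaacdd')
  9 → (8, 'becfbadaadgafeagaacdd')
  10 → (6, 'cabecfbadaadgafeagaacdd')
  11 → (26, 'cdd')
  12 → (0, 'ceeffecabecfbadaadgafeagaacdd')
  13 → (10, 'cfbadaadgafeagaacdd')
  14 → (28, 'd')
  15 → (14, 'daadgafeagaacdd')
  16 → (27, 'dd')
  17 → (17, 'dgafeagaacdd')
  18 → (21, 'eagaacdd')
  19 → (5, 'ecabecfbadaadgafeagaacdd')
  20 → (9, 'ecfbadaadgafeagaacdd')
  21 → (1, 'eeffecabecfbadaadgafeagaacdd')
  22 → (2, 'effecabecfbadaadgafeagaacdd')
  23 → (11, 'fbadaadgafeagaacdd')
  24 → (20, 'feagaacdd')
  25 → (4, 'fecabecfbadaadgafeagaacdd')
  26 → (3, 'ffecabecfbadaadgafeagaacdd')
  27 → (23, 'gaacdd')
  28 → (18, 'gafeagaacdd')

SA = [24, 15, 7, 25, 13, 16, 19, 22, 12, 8, 6, 26, 0, 10, 28, 14, 27, 17, 21, 5, 9, 1, 2, 11, 20, 4, 3, 23, 18]
rank  pair      lcp
   1  s[24:],s[15:]  2  'aa'
   2  s[15:],s[7:]  1  'a'
   3  s[7:],s[25:]  1  'a'
   4  s[25:],s[13:]  1  'a'
   5  s[13:],s[16:]  2  'ad'
   6  s[16:],s[19:]  1  'a'
   7  s[19:],s[22:]  1  'a'
   8  s[22:],s[12:]  0  ''
   9  s[12:],s[8:]  1  'b'
  10  s[8:],s[6:]  0  ''
  11  s[6:],s[26:]  1  'c'
  12  s[26:],s[0:]  1  'c'
  13  s[0:],s[10:]  1  'c'
  14  s[10:],s[28:]  0  ''
  15  s[28:],s[14:]  1  'd'
  16  s[14:],s[27:]  1  'd'
  17  s[27:],s[17:]  1  'd'
  18  s[17:],s[21:]  0  ''
  19  s[21:],s[5:]  1  'e'
  20  s[5:],s[9:]  2  'ec'
  21  s[9:],s[1:]  1  'e'
  22  s[1:],s[2:]  1  'e'
  23  s[2:],s[11:]  0  ''
  24  s[11:],s[20:]  1  'f'
  25  s[20:],s[4:]  2  'fe'
  26  s[4:],s[3:]  1  'f'
  27  s[3:],s[23:]  0  ''
  28  s[23:],s[18:]  2  'ga'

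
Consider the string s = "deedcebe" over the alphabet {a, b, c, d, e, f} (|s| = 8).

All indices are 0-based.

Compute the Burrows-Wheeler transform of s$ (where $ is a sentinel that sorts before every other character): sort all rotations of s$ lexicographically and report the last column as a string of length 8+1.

eede$bced

rank  rotation   last
    0  $deedcebe  e
    1  be$deedce  e
    2  cebe$deed  d
    3  dcebe$dee  e
    4  deedcebe$  $
    5  e$deedceb  b
    6  ebe$deedc  c
    7  edcebe$de  e
    8  eedcebe$d  d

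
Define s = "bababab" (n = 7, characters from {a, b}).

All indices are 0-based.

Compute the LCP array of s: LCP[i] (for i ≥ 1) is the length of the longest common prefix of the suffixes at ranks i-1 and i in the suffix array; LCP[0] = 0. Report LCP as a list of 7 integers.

[0, 2, 4, 0, 1, 3, 5]

rank | idx | suffix
   0 |   5 | ab
   1 |   3 | abab
   2 |   1 | ababab
   3 |   6 | b
   4 |   4 | bab
   5 |   2 | babab
   6 |   0 | bababab

SA = [5, 3, 1, 6, 4, 2, 0]
[i] adj suffixes → lcp
  [1] 5/3 → 2 ('ab')
  [2] 3/1 → 4 ('abab')
  [3] 1/6 → 0 ('')
  [4] 6/4 → 1 ('b')
  [5] 4/2 → 3 ('bab')
  [6] 2/0 → 5 ('babab')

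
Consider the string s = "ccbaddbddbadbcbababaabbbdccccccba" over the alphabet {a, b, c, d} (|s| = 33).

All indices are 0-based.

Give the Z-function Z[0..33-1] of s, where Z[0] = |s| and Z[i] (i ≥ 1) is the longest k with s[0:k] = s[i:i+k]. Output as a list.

[33, 1, 0, 0, 0, 0, 0, 0, 0, 0, 0, 0, 0, 1, 0, 0, 0, 0, 0, 0, 0, 0, 0, 0, 0, 2, 2, 2, 2, 4, 1, 0, 0]

Z[0]=33
i=1: i≥r, start 0; Z[1]=1 grow→box=[1,2)
i=2: i≥r, start 0; Z[2]=0
i=3: i≥r, start 0; Z[3]=0
i=4: i≥r, start 0; Z[4]=0
i=5: i≥r, start 0; Z[5]=0
i=6: i≥r, start 0; Z[6]=0
i=7: i≥r, start 0; Z[7]=0
i=8: i≥r, start 0; Z[8]=0
i=9: i≥r, start 0; Z[9]=0
i=10: i≥r, start 0; Z[10]=0
i=11: i≥r, start 0; Z[11]=0
i=12: i≥r, start 0; Z[12]=0
i=13: i≥r, start 0; Z[13]=1 grow→box=[13,14)
i=14: i≥r, start 0; Z[14]=0
i=15: i≥r, start 0; Z[15]=0
i=16: i≥r, start 0; Z[16]=0
i=17: i≥r, start 0; Z[17]=0
i=18: i≥r, start 0; Z[18]=0
i=19: i≥r, start 0; Z[19]=0
i=20: i≥r, start 0; Z[20]=0
i=21: i≥r, start 0; Z[21]=0
i=22: i≥r, start 0; Z[22]=0
i=23: i≥r, start 0; Z[23]=0
i=24: i≥r, start 0; Z[24]=0
i=25: i≥r, start 0; Z[25]=2 grow→box=[25,27)
i=26: min(r-i=1, Z[1]=1)=1; Z[26]=2 grow→box=[26,28)
i=27: min(r-i=1, Z[1]=1)=1; Z[27]=2 grow→box=[27,29)
i=28: min(r-i=1, Z[1]=1)=1; Z[28]=2 grow→box=[28,30)
i=29: min(r-i=1, Z[1]=1)=1; Z[29]=4 grow→box=[29,33)
i=30: min(r-i=3, Z[1]=1)=1; Z[30]=1
i=31: min(r-i=2, Z[2]=0)=0; Z[31]=0
i=32: min(r-i=1, Z[3]=0)=0; Z[32]=0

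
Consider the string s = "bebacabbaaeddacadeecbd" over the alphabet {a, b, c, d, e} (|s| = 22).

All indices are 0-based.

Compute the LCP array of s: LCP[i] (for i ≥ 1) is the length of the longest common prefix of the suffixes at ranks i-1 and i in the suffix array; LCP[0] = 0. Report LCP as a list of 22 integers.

sorted suffixes:
  #0 SA[0]=8  'aaeddacadeecbd'
  #1 SA[1]=5  'abbaaeddacadeecbd'
  #2 SA[2]=3  'acabbaaeddacadeecbd'
  #3 SA[3]=13  'acadeecbd'
  #4 SA[4]=15  'adeecbd'
  #5 SA[5]=9  'aeddacadeecbd'
  #6 SA[6]=7  'baaeddacadeecbd'
  #7 SA[7]=2  'bacabbaaeddacadeecbd'
  #8 SA[8]=6  'bbaaeddacadeecbd'
  #9 SA[9]=20  'bd'
  #10 SA[10]=0  'bebacabbaaeddacadeecbd'
  #11 SA[11]=4  'cabbaaeddacadeecbd'
  #12 SA[12]=14  'cadeecbd'
  #13 SA[13]=19  'cbd'
  #14 SA[14]=21  'd'
  #15 SA[15]=12  'dacadeecbd'
  #16 SA[16]=11  'ddacadeecbd'
  #17 SA[17]=16  'deecbd'
  #18 SA[18]=1  'ebacabbaaeddacadeecbd'
  #19 SA[19]=18  'ecbd'
  #20 SA[20]=10  'eddacadeecbd'
  #21 SA[21]=17  'eecbd'

SA = [8, 5, 3, 13, 15, 9, 7, 2, 6, 20, 0, 4, 14, 19, 21, 12, 11, 16, 1, 18, 10, 17]
rank  pair      lcp
   1  s[8:],s[5:]  1  'a'
   2  s[5:],s[3:]  1  'a'
   3  s[3:],s[13:]  3  'aca'
   4  s[13:],s[15:]  1  'a'
   5  s[15:],s[9:]  1  'a'
   6  s[9:],s[7:]  0  ''
   7  s[7:],s[2:]  2  'ba'
   8  s[2:],s[6:]  1  'b'
   9  s[6:],s[20:]  1  'b'
  10  s[20:],s[0:]  1  'b'
  11  s[0:],s[4:]  0  ''
  12  s[4:],s[14:]  2  'ca'
  13  s[14:],s[19:]  1  'c'
  14  s[19:],s[21:]  0  ''
  15  s[21:],s[12:]  1  'd'
  16  s[12:],s[11:]  1  'd'
  17  s[11:],s[16:]  1  'd'
  18  s[16:],s[1:]  0  ''
  19  s[1:],s[18:]  1  'e'
  20  s[18:],s[10:]  1  'e'
  21  s[10:],s[17:]  1  'e'

[0, 1, 1, 3, 1, 1, 0, 2, 1, 1, 1, 0, 2, 1, 0, 1, 1, 1, 0, 1, 1, 1]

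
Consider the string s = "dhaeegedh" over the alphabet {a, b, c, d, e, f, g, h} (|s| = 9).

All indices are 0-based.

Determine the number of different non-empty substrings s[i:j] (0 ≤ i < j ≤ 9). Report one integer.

40

rank | idx | suffix
   0 |   2 | aeegedh
   1 |   7 | dh
   2 |   0 | dhaeegedh
   3 |   6 | edh
   4 |   3 | eegedh
   5 |   4 | egedh
   6 |   5 | gedh
   7 |   8 | h
   8 |   1 | haeegedh

SA = [2, 7, 0, 6, 3, 4, 5, 8, 1]
rank  pair      lcp
   1  s[2:],s[7:]  0  ''
   2  s[7:],s[0:]  2  'dh'
   3  s[0:],s[6:]  0  ''
   4  s[6:],s[3:]  1  'e'
   5  s[3:],s[4:]  1  'e'
   6  s[4:],s[5:]  0  ''
   7  s[5:],s[8:]  0  ''
   8  s[8:],s[1:]  1  'h'

n(n+1)/2 = 9·10/2 = 45
Σ LCP = 0 + 0 + 2 + 0 + 1 + 1 + 0 + 0 + 1 = 5
distinct = 45 − 5 = 40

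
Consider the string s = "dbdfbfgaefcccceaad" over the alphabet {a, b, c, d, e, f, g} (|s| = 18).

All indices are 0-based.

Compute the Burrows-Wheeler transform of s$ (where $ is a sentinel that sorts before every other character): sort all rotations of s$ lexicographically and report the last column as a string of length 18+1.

deagdffccca$bcadebf

rank  rotation             last
    0  $dbdfbfgaefcccceaad  d
    1  aad$dbdfbfgaefcccce  e
    2  ad$dbdfbfgaefccccea  a
    3  aefcccceaad$dbdfbfg  g
    4  bdfbfgaefcccceaad$d  d
    5  bfgaefcccceaad$dbdf  f
    6  cccceaad$dbdfbfgaef  f
    7  ccceaad$dbdfbfgaefc  c
    8  cceaad$dbdfbfgaefcc  c
    9  ceaad$dbdfbfgaefccc  c
   10  d$dbdfbfgaefcccceaa  a
   11  dbdfbfgaefcccceaad$  $
   12  dfbfgaefcccceaad$db  b
   13  eaad$dbdfbfgaefcccc  c
   14  efcccceaad$dbdfbfga  a
   15  fbfgaefcccceaad$dbd  d
   16  fcccceaad$dbdfbfgae  e
   17  fgaefcccceaad$dbdfb  b
   18  gaefcccceaad$dbdfbf  f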